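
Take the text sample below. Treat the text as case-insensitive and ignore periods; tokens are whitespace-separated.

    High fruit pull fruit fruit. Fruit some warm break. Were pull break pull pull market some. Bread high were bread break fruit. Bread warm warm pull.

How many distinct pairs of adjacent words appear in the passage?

26 tokens → 25 bigram windows in total.
Repeated bigrams (each contributes count−1 duplicates):
  fruit fruit: 2
1 duplicate windows → 25 − 1 = 24 distinct.

24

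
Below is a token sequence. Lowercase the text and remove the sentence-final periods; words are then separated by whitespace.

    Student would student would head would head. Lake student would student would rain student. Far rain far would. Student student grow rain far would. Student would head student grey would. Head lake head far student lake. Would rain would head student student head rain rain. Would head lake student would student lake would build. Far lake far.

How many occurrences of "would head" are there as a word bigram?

Scanning the 56 overlapping bigram windows for "would head":
  position 4–5: would head
  position 6–7: would head
  position 26–27: would head
  position 30–31: would head
  position 39–40: would head
  position 46–47: would head

6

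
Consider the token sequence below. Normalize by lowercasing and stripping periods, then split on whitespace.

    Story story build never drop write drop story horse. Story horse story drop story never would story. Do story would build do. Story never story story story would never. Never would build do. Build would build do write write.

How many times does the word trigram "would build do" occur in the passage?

3

Scanning the 37 overlapping trigram windows for "would build do":
  position 20–22: would build do
  position 31–33: would build do
  position 35–37: would build do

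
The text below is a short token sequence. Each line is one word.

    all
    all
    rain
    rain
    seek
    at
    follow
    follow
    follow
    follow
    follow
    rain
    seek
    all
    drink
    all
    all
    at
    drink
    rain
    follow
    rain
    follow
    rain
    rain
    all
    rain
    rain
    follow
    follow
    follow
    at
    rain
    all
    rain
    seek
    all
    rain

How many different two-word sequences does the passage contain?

18

38 tokens → 37 bigram windows in total.
Repeated bigrams (each contributes count−1 duplicates):
  follow follow: 6
  all rain: 4
  follow rain: 3
  rain follow: 3
  rain rain: 3
  rain seek: 3
  all all: 2
  rain all: 2
  … (1 more repeated)
19 duplicate windows → 37 − 19 = 18 distinct.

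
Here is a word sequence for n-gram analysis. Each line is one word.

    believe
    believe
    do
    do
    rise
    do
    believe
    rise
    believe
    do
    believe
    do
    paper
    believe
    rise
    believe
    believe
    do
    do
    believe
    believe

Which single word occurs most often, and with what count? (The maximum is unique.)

"believe", 10 times

Unigram frequencies (highest first):
  believe: 10
  do: 7
  rise: 3
  paper: 1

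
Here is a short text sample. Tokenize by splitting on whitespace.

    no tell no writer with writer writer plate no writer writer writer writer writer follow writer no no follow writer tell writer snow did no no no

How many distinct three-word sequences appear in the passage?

23

27 tokens → 25 trigram windows in total.
Repeated trigrams (each contributes count−1 duplicates):
  writer writer writer: 3
2 duplicate windows → 25 − 2 = 23 distinct.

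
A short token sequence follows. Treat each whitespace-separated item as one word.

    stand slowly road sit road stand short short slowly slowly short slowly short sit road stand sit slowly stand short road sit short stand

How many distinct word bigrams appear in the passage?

24 tokens → 23 bigram windows in total.
Repeated bigrams (each contributes count−1 duplicates):
  road sit: 2
  road stand: 2
  short slowly: 2
  sit road: 2
  slowly short: 2
  stand short: 2
6 duplicate windows → 23 − 6 = 17 distinct.

17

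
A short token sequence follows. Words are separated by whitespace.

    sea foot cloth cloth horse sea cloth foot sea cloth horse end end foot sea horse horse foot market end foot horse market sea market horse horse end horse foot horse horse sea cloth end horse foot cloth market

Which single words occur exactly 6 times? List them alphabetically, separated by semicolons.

Unigram counts meeting the condition (exactly 6 times):
  cloth: 6
  sea: 6

cloth; sea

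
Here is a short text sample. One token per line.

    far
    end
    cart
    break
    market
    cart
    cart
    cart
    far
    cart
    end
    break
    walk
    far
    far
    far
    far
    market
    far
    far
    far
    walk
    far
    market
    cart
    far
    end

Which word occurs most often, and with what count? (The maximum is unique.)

Unigram frequencies (highest first):
  far: 11
  cart: 6
  end: 3
  market: 3
  break: 2
  walk: 2

"far", 11 times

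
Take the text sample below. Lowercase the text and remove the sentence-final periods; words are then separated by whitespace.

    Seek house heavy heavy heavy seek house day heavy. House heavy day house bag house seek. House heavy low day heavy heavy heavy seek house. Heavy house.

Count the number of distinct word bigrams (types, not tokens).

27 tokens → 26 bigram windows in total.
Repeated bigrams (each contributes count−1 duplicates):
  heavy heavy: 4
  house heavy: 4
  seek house: 4
  day heavy: 2
  heavy house: 2
  heavy seek: 2
12 duplicate windows → 26 − 12 = 14 distinct.

14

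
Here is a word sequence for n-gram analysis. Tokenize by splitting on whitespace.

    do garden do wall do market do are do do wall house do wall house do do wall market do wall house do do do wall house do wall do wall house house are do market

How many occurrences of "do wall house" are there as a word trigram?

Scanning the 34 overlapping trigram windows for "do wall house":
  position 10–12: do wall house
  position 13–15: do wall house
  position 20–22: do wall house
  position 25–27: do wall house
  position 30–32: do wall house

5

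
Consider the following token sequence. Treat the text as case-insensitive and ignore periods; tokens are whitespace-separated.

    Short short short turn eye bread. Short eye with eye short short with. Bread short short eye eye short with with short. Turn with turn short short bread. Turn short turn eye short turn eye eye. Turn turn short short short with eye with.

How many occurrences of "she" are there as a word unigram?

Scanning the 44 tokens for "she":
  (none found)

0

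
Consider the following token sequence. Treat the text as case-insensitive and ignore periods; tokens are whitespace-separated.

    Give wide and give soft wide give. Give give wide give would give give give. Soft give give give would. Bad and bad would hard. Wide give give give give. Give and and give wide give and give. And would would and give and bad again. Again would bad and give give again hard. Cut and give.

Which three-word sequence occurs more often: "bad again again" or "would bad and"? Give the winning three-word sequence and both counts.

"bad again again": 1 occurrence
"would bad and": 2 occurrences

"would bad and" (2 vs 1)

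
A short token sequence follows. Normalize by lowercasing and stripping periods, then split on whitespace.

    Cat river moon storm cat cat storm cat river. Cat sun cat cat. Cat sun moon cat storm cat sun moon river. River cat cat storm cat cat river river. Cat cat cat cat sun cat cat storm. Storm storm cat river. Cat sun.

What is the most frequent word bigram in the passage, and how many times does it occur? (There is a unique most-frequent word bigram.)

"cat cat", 9 times

Bigram frequencies (highest first):
  cat cat: 9
  storm cat: 5
  cat sun: 5
  cat river: 4
  cat storm: 4
  river cat: 4
  … (8 more, each ≤ 2)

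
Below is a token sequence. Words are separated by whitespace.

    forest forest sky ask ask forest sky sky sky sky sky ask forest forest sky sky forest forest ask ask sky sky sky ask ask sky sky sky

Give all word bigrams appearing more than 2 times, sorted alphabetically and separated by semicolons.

Bigram counts meeting the condition (more than 2 times):
  ask ask: 3
  forest forest: 3
  forest sky: 3
  sky ask: 3
  sky sky: 9

ask ask; forest forest; forest sky; sky ask; sky sky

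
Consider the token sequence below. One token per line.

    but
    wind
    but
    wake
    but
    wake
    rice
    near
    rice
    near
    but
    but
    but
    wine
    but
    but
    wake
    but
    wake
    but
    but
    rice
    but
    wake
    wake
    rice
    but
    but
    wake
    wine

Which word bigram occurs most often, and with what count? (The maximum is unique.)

Bigram frequencies (highest first):
  but wake: 6
  but but: 5
  wake but: 3
  wake rice: 2
  rice near: 2
  rice but: 2
  … (9 more, each ≤ 1)

"but wake", 6 times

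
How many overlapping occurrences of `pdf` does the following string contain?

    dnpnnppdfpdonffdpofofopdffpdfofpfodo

Sliding a length-3 window over the 36 characters (34 positions):
  position 7–9: pdf
  position 23–25: pdf
  position 27–29: pdf

3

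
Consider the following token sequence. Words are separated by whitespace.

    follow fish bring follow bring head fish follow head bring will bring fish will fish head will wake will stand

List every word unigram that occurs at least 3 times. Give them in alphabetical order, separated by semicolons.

bring; fish; follow; head; will

Unigram counts meeting the condition (at least 3 times):
  bring: 4
  fish: 4
  follow: 3
  head: 3
  will: 4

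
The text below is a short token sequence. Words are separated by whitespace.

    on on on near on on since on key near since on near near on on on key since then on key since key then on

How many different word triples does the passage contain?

26 tokens → 24 trigram windows in total.
Repeated trigrams (each contributes count−1 duplicates):
  near on on: 2
  on key since: 2
  on on on: 2
3 duplicate windows → 24 − 3 = 21 distinct.

21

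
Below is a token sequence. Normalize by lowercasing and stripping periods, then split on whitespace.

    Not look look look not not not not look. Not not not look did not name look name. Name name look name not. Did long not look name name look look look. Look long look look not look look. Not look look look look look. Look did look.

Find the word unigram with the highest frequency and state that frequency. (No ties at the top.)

"look", 23 times

Unigram frequencies (highest first):
  look: 23
  not: 13
  name: 7
  did: 3
  long: 2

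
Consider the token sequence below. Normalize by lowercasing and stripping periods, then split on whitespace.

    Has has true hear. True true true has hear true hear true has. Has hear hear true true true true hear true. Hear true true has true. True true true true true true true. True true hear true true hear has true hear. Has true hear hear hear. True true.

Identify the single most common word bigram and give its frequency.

"true true", 17 times

Bigram frequencies (highest first):
  true true: 17
  true hear: 8
  hear true: 8
  has true: 4
  true has: 3
  hear hear: 3
  … (3 more, each ≤ 2)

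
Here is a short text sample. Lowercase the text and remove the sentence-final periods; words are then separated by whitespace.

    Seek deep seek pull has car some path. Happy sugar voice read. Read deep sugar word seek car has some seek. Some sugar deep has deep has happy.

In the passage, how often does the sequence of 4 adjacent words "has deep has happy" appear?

Scanning the 25 overlapping 4-gram windows for "has deep has happy":
  position 25–28: has deep has happy

1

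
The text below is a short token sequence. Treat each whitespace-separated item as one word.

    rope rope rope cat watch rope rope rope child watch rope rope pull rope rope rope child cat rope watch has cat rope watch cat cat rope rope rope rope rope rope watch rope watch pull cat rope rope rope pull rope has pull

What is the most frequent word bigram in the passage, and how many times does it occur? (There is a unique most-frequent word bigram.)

Bigram frequencies (highest first):
  rope rope: 14
  cat rope: 4
  rope watch: 4
  watch rope: 3
  rope child: 2
  rope pull: 2
  … (13 more, each ≤ 2)

"rope rope", 14 times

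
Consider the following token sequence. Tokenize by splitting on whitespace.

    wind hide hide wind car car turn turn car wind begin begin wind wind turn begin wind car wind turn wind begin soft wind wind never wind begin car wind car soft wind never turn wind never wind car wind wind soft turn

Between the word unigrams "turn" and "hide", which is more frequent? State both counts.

"turn": 6 occurrences
"hide": 2 occurrences

"turn" (6 vs 2)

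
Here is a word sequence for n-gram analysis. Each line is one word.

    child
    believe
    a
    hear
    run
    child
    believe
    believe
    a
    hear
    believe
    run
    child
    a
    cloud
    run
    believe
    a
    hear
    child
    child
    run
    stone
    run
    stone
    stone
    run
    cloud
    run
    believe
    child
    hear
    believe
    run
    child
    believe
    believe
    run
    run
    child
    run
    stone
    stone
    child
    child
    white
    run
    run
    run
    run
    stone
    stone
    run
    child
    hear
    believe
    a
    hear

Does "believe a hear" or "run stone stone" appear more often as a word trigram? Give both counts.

"believe a hear" (4 vs 3)

"believe a hear": 4 occurrences
"run stone stone": 3 occurrences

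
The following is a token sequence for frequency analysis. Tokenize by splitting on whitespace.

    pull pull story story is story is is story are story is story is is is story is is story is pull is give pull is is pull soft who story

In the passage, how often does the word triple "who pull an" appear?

Scanning the 29 overlapping trigram windows for "who pull an":
  (none found)

0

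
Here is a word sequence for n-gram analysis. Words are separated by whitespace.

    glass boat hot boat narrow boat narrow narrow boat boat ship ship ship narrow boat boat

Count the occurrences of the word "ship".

Scanning the 16 tokens for "ship":
  position 11: ship
  position 12: ship
  position 13: ship

3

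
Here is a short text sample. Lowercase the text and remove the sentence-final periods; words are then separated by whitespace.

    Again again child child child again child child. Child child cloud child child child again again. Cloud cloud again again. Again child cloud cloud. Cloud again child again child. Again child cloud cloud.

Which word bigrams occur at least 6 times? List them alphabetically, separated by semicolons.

again child; child child

Bigram counts meeting the condition (at least 6 times):
  again child: 6
  child child: 7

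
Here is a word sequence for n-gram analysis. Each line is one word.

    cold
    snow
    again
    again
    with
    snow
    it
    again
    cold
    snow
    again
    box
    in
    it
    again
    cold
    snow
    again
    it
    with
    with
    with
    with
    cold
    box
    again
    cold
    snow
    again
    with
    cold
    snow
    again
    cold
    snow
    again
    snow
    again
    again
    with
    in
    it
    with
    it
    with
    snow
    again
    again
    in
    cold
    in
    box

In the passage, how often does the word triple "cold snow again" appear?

6

Scanning the 50 overlapping trigram windows for "cold snow again":
  position 1–3: cold snow again
  position 9–11: cold snow again
  position 16–18: cold snow again
  position 27–29: cold snow again
  position 31–33: cold snow again
  position 34–36: cold snow again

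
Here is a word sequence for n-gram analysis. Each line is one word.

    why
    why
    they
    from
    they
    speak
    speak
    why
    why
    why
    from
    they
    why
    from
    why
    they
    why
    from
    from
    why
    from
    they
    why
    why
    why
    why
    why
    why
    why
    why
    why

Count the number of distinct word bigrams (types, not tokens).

11

31 tokens → 30 bigram windows in total.
Repeated bigrams (each contributes count−1 duplicates):
  why why: 11
  why from: 4
  from they: 3
  they why: 3
  from why: 2
  why they: 2
19 duplicate windows → 30 − 19 = 11 distinct.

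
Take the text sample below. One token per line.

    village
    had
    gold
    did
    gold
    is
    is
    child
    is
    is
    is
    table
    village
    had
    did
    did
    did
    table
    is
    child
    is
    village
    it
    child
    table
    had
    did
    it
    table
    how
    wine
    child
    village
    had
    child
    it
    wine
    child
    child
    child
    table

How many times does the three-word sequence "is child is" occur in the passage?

2

Scanning the 39 overlapping trigram windows for "is child is":
  position 7–9: is child is
  position 19–21: is child is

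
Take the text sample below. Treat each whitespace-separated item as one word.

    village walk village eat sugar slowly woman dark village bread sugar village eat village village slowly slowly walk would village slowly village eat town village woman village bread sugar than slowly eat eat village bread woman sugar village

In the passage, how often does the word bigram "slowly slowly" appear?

Scanning the 37 overlapping bigram windows for "slowly slowly":
  position 16–17: slowly slowly

1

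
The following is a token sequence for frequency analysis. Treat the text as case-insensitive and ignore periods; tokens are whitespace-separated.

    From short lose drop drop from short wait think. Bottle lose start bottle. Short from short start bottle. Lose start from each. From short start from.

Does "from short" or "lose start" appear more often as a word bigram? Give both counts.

"from short": 4 occurrences
"lose start": 2 occurrences

"from short" (4 vs 2)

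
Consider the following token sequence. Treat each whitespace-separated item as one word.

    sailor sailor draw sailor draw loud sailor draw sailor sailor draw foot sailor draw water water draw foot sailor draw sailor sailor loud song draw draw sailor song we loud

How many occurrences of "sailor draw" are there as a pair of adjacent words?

Scanning the 29 overlapping bigram windows for "sailor draw":
  position 2–3: sailor draw
  position 4–5: sailor draw
  position 7–8: sailor draw
  position 10–11: sailor draw
  position 13–14: sailor draw
  position 19–20: sailor draw

6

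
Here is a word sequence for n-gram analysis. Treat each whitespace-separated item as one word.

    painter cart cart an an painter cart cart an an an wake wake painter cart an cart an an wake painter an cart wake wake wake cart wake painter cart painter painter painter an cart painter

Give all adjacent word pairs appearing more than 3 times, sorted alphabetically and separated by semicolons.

Bigram counts meeting the condition (more than 3 times):
  an an: 4
  cart an: 4
  painter cart: 4

an an; cart an; painter cart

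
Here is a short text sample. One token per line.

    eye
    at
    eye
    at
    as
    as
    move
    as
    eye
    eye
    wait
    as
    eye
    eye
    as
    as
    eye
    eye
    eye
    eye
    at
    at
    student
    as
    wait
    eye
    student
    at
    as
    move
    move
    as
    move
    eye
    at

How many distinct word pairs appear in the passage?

35 tokens → 34 bigram windows in total.
Repeated bigrams (each contributes count−1 duplicates):
  eye eye: 5
  eye at: 4
  as eye: 3
  as move: 3
  as as: 2
  at as: 2
  move as: 2
14 duplicate windows → 34 − 14 = 20 distinct.

20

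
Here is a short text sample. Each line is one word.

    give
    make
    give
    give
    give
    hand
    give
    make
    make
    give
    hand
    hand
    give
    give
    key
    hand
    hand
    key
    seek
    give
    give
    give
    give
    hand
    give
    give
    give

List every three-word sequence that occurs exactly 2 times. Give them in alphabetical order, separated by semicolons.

Trigram counts meeting the condition (exactly 2 times):
  give give hand: 2
  give hand give: 2
  hand give give: 2

give give hand; give hand give; hand give give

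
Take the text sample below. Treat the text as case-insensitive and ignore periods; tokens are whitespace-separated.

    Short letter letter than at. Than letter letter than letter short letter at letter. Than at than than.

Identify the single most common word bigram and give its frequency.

Bigram frequencies (highest first):
  letter than: 3
  short letter: 2
  letter letter: 2
  than at: 2
  at than: 2
  than letter: 2
  … (4 more, each ≤ 1)

"letter than", 3 times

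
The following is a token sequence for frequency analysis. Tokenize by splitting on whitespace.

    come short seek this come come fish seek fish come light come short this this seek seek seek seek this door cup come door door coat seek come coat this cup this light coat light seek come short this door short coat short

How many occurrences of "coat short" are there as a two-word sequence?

1

Scanning the 42 overlapping bigram windows for "coat short":
  position 42–43: coat short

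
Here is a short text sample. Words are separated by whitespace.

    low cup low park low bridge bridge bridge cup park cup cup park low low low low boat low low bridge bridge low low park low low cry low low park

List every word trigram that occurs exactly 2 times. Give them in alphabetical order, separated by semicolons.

Trigram counts meeting the condition (exactly 2 times):
  low bridge bridge: 2
  low low low: 2
  low low park: 2
  low park low: 2
  park low low: 2

low bridge bridge; low low low; low low park; low park low; park low low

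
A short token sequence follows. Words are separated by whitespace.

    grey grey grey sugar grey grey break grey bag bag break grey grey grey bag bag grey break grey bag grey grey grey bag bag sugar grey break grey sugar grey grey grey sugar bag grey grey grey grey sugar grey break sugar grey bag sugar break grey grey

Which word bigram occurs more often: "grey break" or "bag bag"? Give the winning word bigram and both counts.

"grey break": 4 occurrences
"bag bag": 3 occurrences

"grey break" (4 vs 3)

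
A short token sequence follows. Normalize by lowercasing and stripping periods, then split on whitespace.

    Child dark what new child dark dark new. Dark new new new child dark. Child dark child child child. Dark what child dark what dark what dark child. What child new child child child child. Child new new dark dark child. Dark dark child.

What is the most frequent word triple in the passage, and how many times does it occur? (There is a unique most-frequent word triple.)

Trigram frequencies (highest first):
  child child child: 4
  child dark what: 3
  new child dark: 2
  child dark dark: 2
  child dark child: 2
  dark child dark: 2
  … (25 more, each ≤ 2)

"child child child", 4 times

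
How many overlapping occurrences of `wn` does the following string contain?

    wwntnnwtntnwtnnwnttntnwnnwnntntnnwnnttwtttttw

Sliding a length-2 window over the 45 characters (44 positions):
  position 2–3: wn
  position 16–17: wn
  position 23–24: wn
  position 26–27: wn
  position 34–35: wn

5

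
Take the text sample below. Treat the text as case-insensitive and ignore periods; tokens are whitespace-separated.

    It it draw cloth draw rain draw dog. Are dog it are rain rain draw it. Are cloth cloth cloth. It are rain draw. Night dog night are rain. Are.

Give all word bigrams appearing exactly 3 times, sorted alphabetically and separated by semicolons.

Bigram counts meeting the condition (exactly 3 times):
  are rain: 3
  it are: 3
  rain draw: 3

are rain; it are; rain draw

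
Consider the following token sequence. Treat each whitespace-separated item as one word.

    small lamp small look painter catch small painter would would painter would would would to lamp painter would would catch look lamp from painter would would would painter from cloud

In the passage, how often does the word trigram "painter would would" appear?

Scanning the 28 overlapping trigram windows for "painter would would":
  position 8–10: painter would would
  position 11–13: painter would would
  position 17–19: painter would would
  position 24–26: painter would would

4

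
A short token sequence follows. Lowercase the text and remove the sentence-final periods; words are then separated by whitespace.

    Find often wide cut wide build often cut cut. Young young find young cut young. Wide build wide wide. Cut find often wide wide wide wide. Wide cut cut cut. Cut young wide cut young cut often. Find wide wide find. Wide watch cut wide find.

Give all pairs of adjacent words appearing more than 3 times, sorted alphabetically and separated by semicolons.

Bigram counts meeting the condition (more than 3 times):
  cut cut: 4
  cut young: 4
  wide cut: 4
  wide wide: 6

cut cut; cut young; wide cut; wide wide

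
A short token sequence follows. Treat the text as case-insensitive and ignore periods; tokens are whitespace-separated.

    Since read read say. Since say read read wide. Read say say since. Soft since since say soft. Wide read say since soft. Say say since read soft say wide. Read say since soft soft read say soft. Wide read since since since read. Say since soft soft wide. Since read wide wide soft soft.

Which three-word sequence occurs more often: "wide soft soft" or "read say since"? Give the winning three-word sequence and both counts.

"read say since" (4 vs 1)

"wide soft soft": 1 occurrence
"read say since": 4 occurrences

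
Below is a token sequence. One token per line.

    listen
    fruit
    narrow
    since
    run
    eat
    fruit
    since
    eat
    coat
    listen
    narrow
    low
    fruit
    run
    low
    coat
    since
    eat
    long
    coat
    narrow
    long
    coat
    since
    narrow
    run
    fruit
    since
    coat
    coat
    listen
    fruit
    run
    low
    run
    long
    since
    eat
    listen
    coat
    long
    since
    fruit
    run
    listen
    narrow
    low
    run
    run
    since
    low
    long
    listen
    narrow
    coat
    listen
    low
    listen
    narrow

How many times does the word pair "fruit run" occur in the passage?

Scanning the 59 overlapping bigram windows for "fruit run":
  position 14–15: fruit run
  position 33–34: fruit run
  position 44–45: fruit run

3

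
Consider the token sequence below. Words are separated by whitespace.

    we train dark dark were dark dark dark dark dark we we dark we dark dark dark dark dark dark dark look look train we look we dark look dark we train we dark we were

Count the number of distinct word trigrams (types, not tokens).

36 tokens → 34 trigram windows in total.
Repeated trigrams (each contributes count−1 duplicates):
  dark dark dark: 8
  we dark we: 2
8 duplicate windows → 34 − 8 = 26 distinct.

26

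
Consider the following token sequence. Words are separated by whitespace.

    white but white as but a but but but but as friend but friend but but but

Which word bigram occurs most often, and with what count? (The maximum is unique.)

Bigram frequencies (highest first):
  but but: 5
  friend but: 2
  white but: 1
  but white: 1
  white as: 1
  as but: 1
  … (5 more, each ≤ 1)

"but but", 5 times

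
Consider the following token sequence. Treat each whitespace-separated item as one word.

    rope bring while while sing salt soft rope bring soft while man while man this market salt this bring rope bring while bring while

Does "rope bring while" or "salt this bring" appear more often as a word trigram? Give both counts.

"rope bring while" (2 vs 1)

"rope bring while": 2 occurrences
"salt this bring": 1 occurrence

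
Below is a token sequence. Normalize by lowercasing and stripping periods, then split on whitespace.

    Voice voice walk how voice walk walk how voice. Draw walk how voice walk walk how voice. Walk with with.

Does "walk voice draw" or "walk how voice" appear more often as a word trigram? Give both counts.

"walk voice draw": 0 occurrences
"walk how voice": 4 occurrences

"walk how voice" (4 vs 0)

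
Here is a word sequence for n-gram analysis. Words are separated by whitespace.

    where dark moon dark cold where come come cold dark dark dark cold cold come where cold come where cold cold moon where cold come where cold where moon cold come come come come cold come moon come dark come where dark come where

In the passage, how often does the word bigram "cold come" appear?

Scanning the 43 overlapping bigram windows for "cold come":
  position 14–15: cold come
  position 17–18: cold come
  position 24–25: cold come
  position 30–31: cold come
  position 35–36: cold come

5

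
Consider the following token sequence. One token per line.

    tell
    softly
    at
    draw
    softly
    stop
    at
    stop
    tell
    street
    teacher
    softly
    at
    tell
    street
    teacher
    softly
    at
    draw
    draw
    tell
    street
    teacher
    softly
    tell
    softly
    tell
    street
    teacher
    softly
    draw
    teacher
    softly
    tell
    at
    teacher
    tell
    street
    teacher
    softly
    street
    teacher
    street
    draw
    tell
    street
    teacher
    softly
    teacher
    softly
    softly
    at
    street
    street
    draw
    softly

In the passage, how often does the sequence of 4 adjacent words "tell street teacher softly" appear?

Scanning the 53 overlapping 4-gram windows for "tell street teacher softly":
  position 9–12: tell street teacher softly
  position 14–17: tell street teacher softly
  position 21–24: tell street teacher softly
  position 27–30: tell street teacher softly
  position 37–40: tell street teacher softly
  position 45–48: tell street teacher softly

6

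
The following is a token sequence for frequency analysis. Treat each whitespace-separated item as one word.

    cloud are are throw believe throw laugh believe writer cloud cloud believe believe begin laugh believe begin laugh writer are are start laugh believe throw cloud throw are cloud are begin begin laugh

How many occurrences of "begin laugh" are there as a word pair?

Scanning the 32 overlapping bigram windows for "begin laugh":
  position 14–15: begin laugh
  position 17–18: begin laugh
  position 32–33: begin laugh

3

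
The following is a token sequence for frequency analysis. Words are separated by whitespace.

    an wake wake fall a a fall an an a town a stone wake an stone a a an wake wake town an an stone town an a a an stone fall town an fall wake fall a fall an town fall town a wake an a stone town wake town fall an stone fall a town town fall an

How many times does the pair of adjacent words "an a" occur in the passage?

Scanning the 59 overlapping bigram windows for "an a":
  position 9–10: an a
  position 27–28: an a
  position 46–47: an a

3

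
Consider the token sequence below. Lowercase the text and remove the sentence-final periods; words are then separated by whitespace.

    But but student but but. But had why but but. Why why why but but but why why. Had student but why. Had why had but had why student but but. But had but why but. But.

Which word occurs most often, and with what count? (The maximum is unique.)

Unigram frequencies (highest first):
  but: 18
  why: 10
  had: 6
  student: 3

"but", 18 times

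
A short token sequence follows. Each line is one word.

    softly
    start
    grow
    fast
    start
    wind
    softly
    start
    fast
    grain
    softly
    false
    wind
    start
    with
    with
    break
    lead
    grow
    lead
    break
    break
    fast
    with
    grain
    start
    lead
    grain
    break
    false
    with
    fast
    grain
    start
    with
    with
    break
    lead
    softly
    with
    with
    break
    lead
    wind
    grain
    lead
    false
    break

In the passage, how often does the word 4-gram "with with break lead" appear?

3

Scanning the 45 overlapping 4-gram windows for "with with break lead":
  position 15–18: with with break lead
  position 35–38: with with break lead
  position 40–43: with with break lead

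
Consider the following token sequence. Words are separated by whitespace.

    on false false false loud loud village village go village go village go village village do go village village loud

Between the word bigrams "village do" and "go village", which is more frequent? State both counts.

"village do": 1 occurrence
"go village": 4 occurrences

"go village" (4 vs 1)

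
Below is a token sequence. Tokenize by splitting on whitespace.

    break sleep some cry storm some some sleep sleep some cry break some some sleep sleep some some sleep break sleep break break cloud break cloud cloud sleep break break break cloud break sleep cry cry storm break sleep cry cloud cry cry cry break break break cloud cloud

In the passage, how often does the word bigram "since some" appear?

Scanning the 48 overlapping bigram windows for "since some":
  (none found)

0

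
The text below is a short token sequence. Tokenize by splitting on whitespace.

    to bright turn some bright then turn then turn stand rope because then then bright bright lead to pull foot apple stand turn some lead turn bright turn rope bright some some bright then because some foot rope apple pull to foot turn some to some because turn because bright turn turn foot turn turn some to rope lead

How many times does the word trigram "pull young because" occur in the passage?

Scanning the 57 overlapping trigram windows for "pull young because":
  (none found)

0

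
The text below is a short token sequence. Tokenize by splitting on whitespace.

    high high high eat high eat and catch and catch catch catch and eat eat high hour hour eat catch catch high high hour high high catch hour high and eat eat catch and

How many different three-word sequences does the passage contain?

34 tokens → 32 trigram windows in total.
Repeated trigrams (each contributes count−1 duplicates):
  and eat eat: 2
1 duplicate windows → 32 − 1 = 31 distinct.

31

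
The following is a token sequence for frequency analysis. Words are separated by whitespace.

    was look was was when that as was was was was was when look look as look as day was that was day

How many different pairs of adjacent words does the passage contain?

23 tokens → 22 bigram windows in total.
Repeated bigrams (each contributes count−1 duplicates):
  was was: 5
  look as: 2
  was when: 2
6 duplicate windows → 22 − 6 = 16 distinct.

16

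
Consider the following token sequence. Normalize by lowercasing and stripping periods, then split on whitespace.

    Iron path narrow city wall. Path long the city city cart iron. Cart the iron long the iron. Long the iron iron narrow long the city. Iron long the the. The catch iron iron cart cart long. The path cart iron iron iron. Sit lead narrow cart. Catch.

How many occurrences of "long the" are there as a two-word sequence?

Scanning the 47 overlapping bigram windows for "long the":
  position 7–8: long the
  position 16–17: long the
  position 19–20: long the
  position 24–25: long the
  position 28–29: long the
  position 37–38: long the

6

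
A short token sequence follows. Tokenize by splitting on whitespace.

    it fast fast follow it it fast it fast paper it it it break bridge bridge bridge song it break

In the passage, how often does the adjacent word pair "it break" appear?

2

Scanning the 19 overlapping bigram windows for "it break":
  position 13–14: it break
  position 19–20: it break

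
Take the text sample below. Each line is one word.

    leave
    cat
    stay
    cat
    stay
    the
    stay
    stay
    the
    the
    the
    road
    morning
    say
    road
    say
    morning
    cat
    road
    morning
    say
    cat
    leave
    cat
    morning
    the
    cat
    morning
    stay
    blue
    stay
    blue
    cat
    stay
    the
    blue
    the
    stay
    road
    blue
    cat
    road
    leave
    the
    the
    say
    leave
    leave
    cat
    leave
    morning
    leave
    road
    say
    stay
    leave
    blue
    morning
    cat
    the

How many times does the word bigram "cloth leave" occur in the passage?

0

Scanning the 59 overlapping bigram windows for "cloth leave":
  (none found)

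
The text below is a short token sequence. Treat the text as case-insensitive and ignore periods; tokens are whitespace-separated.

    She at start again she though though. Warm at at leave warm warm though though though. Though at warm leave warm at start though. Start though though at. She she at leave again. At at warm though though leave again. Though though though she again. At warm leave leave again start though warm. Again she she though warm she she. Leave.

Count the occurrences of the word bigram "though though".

Scanning the 60 overlapping bigram windows for "though though":
  position 6–7: though though
  position 14–15: though though
  position 15–16: though though
  position 16–17: though though
  position 26–27: though though
  position 37–38: though though
  position 41–42: though though
  position 42–43: though though

8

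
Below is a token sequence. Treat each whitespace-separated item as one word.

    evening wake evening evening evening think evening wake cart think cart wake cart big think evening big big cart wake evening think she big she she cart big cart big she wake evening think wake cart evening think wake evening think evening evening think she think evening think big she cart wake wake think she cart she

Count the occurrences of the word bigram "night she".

0

Scanning the 56 overlapping bigram windows for "night she":
  (none found)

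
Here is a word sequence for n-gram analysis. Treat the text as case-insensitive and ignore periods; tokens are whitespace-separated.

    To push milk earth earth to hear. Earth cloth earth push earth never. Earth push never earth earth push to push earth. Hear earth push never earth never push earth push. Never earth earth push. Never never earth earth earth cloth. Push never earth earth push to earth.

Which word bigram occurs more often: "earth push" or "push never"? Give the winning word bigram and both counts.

"earth push": 7 occurrences
"push never": 5 occurrences

"earth push" (7 vs 5)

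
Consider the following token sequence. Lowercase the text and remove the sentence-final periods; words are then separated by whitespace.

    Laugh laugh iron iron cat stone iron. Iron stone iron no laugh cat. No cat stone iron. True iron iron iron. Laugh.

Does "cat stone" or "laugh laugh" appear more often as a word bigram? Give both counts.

"cat stone" (2 vs 1)

"cat stone": 2 occurrences
"laugh laugh": 1 occurrence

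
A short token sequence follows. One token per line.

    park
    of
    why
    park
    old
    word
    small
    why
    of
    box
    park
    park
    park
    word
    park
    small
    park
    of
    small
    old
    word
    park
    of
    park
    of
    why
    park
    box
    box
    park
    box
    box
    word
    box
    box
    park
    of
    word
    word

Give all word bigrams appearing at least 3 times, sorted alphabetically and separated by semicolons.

box box; box park; park of

Bigram counts meeting the condition (at least 3 times):
  box box: 3
  box park: 3
  park of: 5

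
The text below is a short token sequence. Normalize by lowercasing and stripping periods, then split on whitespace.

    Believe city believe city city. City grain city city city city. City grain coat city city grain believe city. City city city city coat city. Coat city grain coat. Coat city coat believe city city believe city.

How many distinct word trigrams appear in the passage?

21

37 tokens → 35 trigram windows in total.
Repeated trigrams (each contributes count−1 duplicates):
  city city city: 7
  believe city city: 3
  city city grain: 3
  city believe city: 2
  city coat city: 2
  city grain coat: 2
  coat city coat: 2
14 duplicate windows → 35 − 14 = 21 distinct.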